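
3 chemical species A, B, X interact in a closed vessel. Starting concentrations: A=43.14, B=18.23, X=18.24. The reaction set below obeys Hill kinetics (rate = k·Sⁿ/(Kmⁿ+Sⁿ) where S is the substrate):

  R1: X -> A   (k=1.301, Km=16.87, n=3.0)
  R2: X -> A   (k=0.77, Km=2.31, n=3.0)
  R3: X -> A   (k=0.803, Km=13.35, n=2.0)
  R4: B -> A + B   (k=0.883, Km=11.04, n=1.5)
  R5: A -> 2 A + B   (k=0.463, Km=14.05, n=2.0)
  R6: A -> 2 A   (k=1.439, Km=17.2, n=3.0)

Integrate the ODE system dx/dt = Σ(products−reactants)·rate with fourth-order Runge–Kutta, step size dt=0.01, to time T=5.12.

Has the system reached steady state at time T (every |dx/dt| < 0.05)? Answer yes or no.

Steady state at T: no

RK4 with dt=0.01: 512 steps to T=5.12. Trajectory (selected grid times):
t=0.00: A=43.14 B=18.23 X=18.24
t=0.57: A=45.62 B=18.47 X=17.11
t=1.14: A=48.07 B=18.71 X=16.04
t=1.71: A=50.47 B=18.96 X=15.01
t=2.28: A=52.83 B=19.20 X=14.04
t=2.84: A=55.11 B=19.44 X=13.13
t=3.41: A=57.38 B=19.69 X=12.26
t=3.98: A=59.62 B=19.94 X=11.43
t=4.55: A=61.81 B=20.19 X=10.65
t=5.12: A=63.96 B=20.44 X=9.91
Rates at T: R1=0.2190, R2=0.7604, R3=0.2851, R4=0.6322, R5=0.4417, R6=1.4116
dx/dt at T (Σ net stoichiometry × rate): A=+3.7499, B=+0.4417, X=-1.2645
Largest |dx/dt| is |+3.7499| (A) ≥ 0.05 → not steady.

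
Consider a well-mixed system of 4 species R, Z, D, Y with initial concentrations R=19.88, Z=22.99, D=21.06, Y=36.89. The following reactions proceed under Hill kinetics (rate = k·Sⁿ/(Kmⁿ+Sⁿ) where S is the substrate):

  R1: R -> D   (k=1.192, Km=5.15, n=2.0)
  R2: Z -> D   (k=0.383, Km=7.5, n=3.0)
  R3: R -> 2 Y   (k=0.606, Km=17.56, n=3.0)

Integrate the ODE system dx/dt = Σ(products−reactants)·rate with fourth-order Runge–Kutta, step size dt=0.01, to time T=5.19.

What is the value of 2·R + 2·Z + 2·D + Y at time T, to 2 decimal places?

Value at T = 164.75

Check how each reaction changes W = 2·R + 2·Z + 2·D + Y (weight of products minus weight of reactants):
R1: R -> D: (2·1) − (2·1) = 2 − 2 = 0
R2: Z -> D: (2·1) − (2·1) = 2 − 2 = 0
R3: R -> 2 Y: (1·2) − (2·1) = 2 − 2 = 0
Every reaction leaves W unchanged, so W is conserved and no simulation is needed: W(T) = W(0) = 2·19.88 + 2·22.99 + 2·21.06 + 36.89 = 164.75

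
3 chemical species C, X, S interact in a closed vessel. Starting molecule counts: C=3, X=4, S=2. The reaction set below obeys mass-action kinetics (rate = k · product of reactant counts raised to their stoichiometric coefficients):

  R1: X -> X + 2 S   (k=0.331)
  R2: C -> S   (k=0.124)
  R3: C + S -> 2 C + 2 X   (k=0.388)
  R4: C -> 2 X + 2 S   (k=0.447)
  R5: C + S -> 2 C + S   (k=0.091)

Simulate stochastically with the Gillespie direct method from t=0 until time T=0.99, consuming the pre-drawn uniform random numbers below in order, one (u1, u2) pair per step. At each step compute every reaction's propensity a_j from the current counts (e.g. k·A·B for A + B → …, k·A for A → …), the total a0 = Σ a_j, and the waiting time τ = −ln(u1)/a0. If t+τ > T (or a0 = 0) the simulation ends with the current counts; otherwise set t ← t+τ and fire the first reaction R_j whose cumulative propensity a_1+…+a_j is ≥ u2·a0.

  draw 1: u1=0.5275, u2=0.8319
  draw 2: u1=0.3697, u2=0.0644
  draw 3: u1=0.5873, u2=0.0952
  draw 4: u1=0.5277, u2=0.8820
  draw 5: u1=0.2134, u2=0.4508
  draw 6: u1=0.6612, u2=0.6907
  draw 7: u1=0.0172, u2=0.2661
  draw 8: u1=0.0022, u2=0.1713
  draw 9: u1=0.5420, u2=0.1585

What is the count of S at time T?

t=0.000: C=3 X=4 S=2
Draw 1: a1=1.324, a2=0.372, a3=2.328, a4=1.341, a5=0.546, a0=5.911; τ=−ln(0.5275)/5.911=0.108 → t=0.108; u2·a0=0.8319·5.911=4.917; a1+…+a3=4.024 < 4.917 ≤ a1+…+a4=5.365 → R4 fires; C=2 X=6 S=4
Draw 2: a1=1.986, a2=0.248, a3=3.104, a4=0.894, a5=0.728, a0=6.960; τ=−ln(0.3697)/6.960=0.143 → t=0.251; u2·a0=0.0644·6.960=0.448 ≤ a1=1.986 → R1 fires; C=2 X=6 S=6
Draw 3: a1=1.986, a2=0.248, a3=4.656, a4=0.894, a5=1.092, a0=8.876; τ=−ln(0.5873)/8.876=0.060 → t=0.311; u2·a0=0.0952·8.876=0.845 ≤ a1=1.986 → R1 fires; C=2 X=6 S=8
Draw 4: a1=1.986, a2=0.248, a3=6.208, a4=0.894, a5=1.456, a0=10.792; τ=−ln(0.5277)/10.792=0.059 → t=0.370; u2·a0=0.8820·10.792=9.519; a1+…+a4=9.336 < 9.519 ≤ a1+…+a5=10.792 → R5 fires; C=3 X=6 S=8
Draw 5: a1=1.986, a2=0.372, a3=9.312, a4=1.341, a5=2.184, a0=15.195; τ=−ln(0.2134)/15.195=0.102 → t=0.472; u2·a0=0.4508·15.195=6.850; a1+a2=2.358 < 6.850 ≤ a1+…+a3=11.670 → R3 fires; C=4 X=8 S=7
Draw 6: a1=2.648, a2=0.496, a3=10.864, a4=1.788, a5=2.548, a0=18.344; τ=−ln(0.6612)/18.344=0.023 → t=0.495; u2·a0=0.6907·18.344=12.670; a1+a2=3.144 < 12.670 ≤ a1+…+a3=14.008 → R3 fires; C=5 X=10 S=6
Draw 7: a1=3.310, a2=0.620, a3=11.640, a4=2.235, a5=2.730, a0=20.535; τ=−ln(0.0172)/20.535=0.198 → t=0.692; u2·a0=0.2661·20.535=5.464; a1+a2=3.930 < 5.464 ≤ a1+…+a3=15.570 → R3 fires; C=6 X=12 S=5
Draw 8: a1=3.972, a2=0.744, a3=11.640, a4=2.682, a5=2.730, a0=21.768; τ=−ln(0.0022)/21.768=0.281 → t=0.974; u2·a0=0.1713·21.768=3.729 ≤ a1=3.972 → R1 fires; C=6 X=12 S=7
Draw 9: a1=3.972, a2=0.744, a3=16.296, a4=2.682, a5=3.822, a0=27.516; τ=−ln(0.5420)/27.516=0.022 → t=0.996 > T=0.99: stop.
Read off S at T=0.99: 7

S at T = 7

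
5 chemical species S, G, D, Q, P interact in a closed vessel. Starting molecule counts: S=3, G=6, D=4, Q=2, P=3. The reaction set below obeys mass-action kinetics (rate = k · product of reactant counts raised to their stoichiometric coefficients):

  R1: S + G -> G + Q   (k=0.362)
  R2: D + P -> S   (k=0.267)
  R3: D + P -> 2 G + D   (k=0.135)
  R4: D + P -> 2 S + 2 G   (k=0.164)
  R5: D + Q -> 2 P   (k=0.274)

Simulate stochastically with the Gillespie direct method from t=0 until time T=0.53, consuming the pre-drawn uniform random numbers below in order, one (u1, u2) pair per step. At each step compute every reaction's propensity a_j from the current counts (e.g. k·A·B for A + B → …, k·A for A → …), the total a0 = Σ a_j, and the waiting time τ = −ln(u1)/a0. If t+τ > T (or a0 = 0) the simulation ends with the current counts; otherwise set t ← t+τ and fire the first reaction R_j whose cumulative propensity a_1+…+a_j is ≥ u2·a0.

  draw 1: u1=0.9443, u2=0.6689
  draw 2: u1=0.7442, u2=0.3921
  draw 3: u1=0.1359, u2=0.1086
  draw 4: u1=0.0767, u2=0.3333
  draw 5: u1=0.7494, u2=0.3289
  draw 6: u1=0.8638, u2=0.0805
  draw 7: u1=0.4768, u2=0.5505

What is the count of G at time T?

t=0.000: S=3 G=6 D=4 Q=2 P=3
Draw 1: a1=6.516, a2=3.204, a3=1.620, a4=1.968, a5=2.192, a0=15.500; τ=−ln(0.9443)/15.500=0.004 → t=0.004; u2·a0=0.6689·15.500=10.368; a1+a2=9.720 < 10.368 ≤ a1+…+a3=11.340 → R3 fires; S=3 G=8 D=4 Q=2 P=2
Draw 2: a1=8.688, a2=2.136, a3=1.080, a4=1.312, a5=2.192, a0=15.408; τ=−ln(0.7442)/15.408=0.019 → t=0.023; u2·a0=0.3921·15.408=6.041 ≤ a1=8.688 → R1 fires; S=2 G=8 D=4 Q=3 P=2
Draw 3: a1=5.792, a2=2.136, a3=1.080, a4=1.312, a5=3.288, a0=13.608; τ=−ln(0.1359)/13.608=0.147 → t=0.170; u2·a0=0.1086·13.608=1.478 ≤ a1=5.792 → R1 fires; S=1 G=8 D=4 Q=4 P=2
Draw 4: a1=2.896, a2=2.136, a3=1.080, a4=1.312, a5=4.384, a0=11.808; τ=−ln(0.0767)/11.808=0.217 → t=0.387; u2·a0=0.3333·11.808=3.936; a1=2.896 < 3.936 ≤ a1+a2=5.032 → R2 fires; S=2 G=8 D=3 Q=4 P=1
Draw 5: a1=5.792, a2=0.801, a3=0.405, a4=0.492, a5=3.288, a0=10.778; τ=−ln(0.7494)/10.778=0.027 → t=0.414; u2·a0=0.3289·10.778=3.545 ≤ a1=5.792 → R1 fires; S=1 G=8 D=3 Q=5 P=1
Draw 6: a1=2.896, a2=0.801, a3=0.405, a4=0.492, a5=4.110, a0=8.704; τ=−ln(0.8638)/8.704=0.017 → t=0.431; u2·a0=0.0805·8.704=0.701 ≤ a1=2.896 → R1 fires; S=0 G=8 D=3 Q=6 P=1
Draw 7: a1=0.000, a2=0.801, a3=0.405, a4=0.492, a5=4.932, a0=6.630; τ=−ln(0.4768)/6.630=0.112 → t=0.542 > T=0.53: stop.
Read off G at T=0.53: 8

G at T = 8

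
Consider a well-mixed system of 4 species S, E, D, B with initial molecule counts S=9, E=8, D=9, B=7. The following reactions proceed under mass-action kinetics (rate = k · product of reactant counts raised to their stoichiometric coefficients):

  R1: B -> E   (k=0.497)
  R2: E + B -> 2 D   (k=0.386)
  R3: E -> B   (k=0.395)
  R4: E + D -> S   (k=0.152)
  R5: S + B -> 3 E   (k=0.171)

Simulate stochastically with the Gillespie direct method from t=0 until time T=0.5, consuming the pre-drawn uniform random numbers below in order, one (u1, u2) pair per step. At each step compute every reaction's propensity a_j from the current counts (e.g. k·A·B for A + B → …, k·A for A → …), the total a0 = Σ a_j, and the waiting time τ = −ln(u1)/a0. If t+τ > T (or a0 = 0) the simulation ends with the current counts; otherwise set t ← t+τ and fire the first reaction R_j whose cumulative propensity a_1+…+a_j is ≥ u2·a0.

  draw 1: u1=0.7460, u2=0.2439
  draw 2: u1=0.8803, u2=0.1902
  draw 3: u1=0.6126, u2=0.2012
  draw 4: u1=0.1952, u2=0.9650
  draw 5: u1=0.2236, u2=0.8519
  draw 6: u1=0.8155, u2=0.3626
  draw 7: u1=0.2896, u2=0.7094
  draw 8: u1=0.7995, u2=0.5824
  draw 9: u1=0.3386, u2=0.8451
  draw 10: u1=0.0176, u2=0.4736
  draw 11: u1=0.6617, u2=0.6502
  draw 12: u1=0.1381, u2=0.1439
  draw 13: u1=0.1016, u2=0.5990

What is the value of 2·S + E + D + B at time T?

Value at T = 42

Check how each reaction changes W = 2·S + E + D + B (weight of products minus weight of reactants):
R1: B -> E: (1·1) − (1·1) = 1 − 1 = 0
R2: E + B -> 2 D: (1·2) − (1·1 + 1·1) = 2 − 2 = 0
R3: E -> B: (1·1) − (1·1) = 1 − 1 = 0
R4: E + D -> S: (2·1) − (1·1 + 1·1) = 2 − 2 = 0
R5: S + B -> 3 E: (1·3) − (2·1 + 1·1) = 3 − 3 = 0
Every reaction leaves W unchanged, so W is conserved and no simulation is needed: W(T) = W(0) = 2·9 + 8 + 9 + 7 = 42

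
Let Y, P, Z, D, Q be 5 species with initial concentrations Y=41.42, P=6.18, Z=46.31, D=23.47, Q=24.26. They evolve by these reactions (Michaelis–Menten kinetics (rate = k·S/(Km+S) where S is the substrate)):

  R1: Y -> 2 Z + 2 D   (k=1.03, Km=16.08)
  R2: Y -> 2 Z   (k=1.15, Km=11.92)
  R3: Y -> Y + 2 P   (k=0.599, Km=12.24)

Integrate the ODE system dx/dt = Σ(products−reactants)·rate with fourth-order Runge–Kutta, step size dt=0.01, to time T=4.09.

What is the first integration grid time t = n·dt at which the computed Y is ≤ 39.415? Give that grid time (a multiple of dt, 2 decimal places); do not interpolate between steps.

RK4 with dt=0.01: 409 steps to T=4.09. Trajectory (selected grid times):
t=0.00: Y=41.42 P=6.18 Z=46.31 D=23.47 Q=24.26
t=0.45: Y=40.69 P=6.60 Z=47.78 D=24.14 Q=24.26
t=0.91: Y=39.94 P=7.02 Z=49.27 D=24.81 Q=24.26
t=1.23: Y=39.42 P=7.31 Z=50.31 D=25.28 Q=24.26
t=1.24: Y=39.41 P=7.32 Z=50.34 D=25.30 Q=24.26
t=1.36: Y=39.21 P=7.43 Z=50.73 D=25.47 Q=24.26
t=1.82: Y=38.47 P=7.85 Z=52.21 D=26.14 Q=24.26
t=2.27: Y=37.75 P=8.26 Z=53.65 D=26.79 Q=24.26
t=2.73: Y=37.02 P=8.67 Z=55.11 D=27.46 Q=24.26
t=3.18: Y=36.31 P=9.08 Z=56.54 D=28.10 Q=24.26
t=3.64: Y=35.58 P=9.49 Z=57.99 D=28.76 Q=24.26
t=4.09: Y=34.88 P=9.89 Z=59.40 D=29.39 Q=24.26
Y(1.23)=39.421 > 39.415 but Y(1.24)=39.405 ≤ 39.415, so the first grid time is t=1.24.

Threshold first reached at t = 1.24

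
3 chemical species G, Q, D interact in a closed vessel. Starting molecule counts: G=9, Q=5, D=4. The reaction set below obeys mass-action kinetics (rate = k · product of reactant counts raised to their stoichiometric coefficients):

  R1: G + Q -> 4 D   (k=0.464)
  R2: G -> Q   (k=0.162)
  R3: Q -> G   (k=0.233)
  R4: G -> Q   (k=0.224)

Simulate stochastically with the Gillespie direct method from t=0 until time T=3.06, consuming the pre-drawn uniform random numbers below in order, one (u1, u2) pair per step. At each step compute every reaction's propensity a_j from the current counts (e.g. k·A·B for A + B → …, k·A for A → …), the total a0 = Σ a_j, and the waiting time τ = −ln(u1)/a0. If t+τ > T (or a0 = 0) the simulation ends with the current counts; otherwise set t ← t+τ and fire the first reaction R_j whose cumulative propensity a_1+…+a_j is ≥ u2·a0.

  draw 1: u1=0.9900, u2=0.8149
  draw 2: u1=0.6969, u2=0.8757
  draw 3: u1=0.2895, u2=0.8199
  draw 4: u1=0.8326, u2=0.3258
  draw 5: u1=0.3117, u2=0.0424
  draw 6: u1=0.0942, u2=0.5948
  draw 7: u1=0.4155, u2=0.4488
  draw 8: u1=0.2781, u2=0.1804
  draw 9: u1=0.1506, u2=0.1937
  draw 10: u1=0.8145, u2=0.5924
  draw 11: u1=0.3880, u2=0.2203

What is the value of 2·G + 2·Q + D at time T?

Check how each reaction changes W = 2·G + 2·Q + D (weight of products minus weight of reactants):
R1: G + Q -> 4 D: (1·4) − (2·1 + 2·1) = 4 − 4 = 0
R2: G -> Q: (2·1) − (2·1) = 2 − 2 = 0
R3: Q -> G: (2·1) − (2·1) = 2 − 2 = 0
R4: G -> Q: (2·1) − (2·1) = 2 − 2 = 0
Every reaction leaves W unchanged, so W is conserved and no simulation is needed: W(T) = W(0) = 2·9 + 2·5 + 4 = 32

Value at T = 32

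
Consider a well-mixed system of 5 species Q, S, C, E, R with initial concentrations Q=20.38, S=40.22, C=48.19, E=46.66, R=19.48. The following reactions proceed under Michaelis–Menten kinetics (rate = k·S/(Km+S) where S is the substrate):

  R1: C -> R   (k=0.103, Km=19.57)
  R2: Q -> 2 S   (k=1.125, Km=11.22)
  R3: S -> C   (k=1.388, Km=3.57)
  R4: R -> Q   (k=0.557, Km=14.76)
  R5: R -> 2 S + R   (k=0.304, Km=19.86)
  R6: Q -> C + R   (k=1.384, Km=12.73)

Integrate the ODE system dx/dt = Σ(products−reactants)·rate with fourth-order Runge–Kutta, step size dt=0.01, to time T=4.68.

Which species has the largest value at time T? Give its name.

RK4 with dt=0.01: 468 steps to T=4.68. Trajectory (selected grid times):
t=0.00: Q=20.38 S=40.22 C=48.19 E=46.66 R=19.48
t=0.52: Q=19.73 S=40.46 C=49.26 E=46.66 R=19.79
t=1.04: Q=19.09 S=40.70 C=50.31 E=46.66 R=20.10
t=1.56: Q=18.46 S=40.93 C=51.37 E=46.66 R=20.40
t=2.08: Q=17.85 S=41.15 C=52.42 E=46.66 R=20.69
t=2.60: Q=17.24 S=41.36 C=53.46 E=46.66 R=20.98
t=3.12: Q=16.65 S=41.56 C=54.50 E=46.66 R=21.26
t=3.64: Q=16.07 S=41.76 C=55.53 E=46.66 R=21.53
t=4.16: Q=15.50 S=41.94 C=56.55 E=46.66 R=21.80
t=4.68: Q=14.95 S=42.11 C=57.57 E=46.66 R=22.06
At T=4.68: Q=14.95 S=42.11 C=57.57 E=46.66 R=22.06; the largest is C.

Dominant species at T: C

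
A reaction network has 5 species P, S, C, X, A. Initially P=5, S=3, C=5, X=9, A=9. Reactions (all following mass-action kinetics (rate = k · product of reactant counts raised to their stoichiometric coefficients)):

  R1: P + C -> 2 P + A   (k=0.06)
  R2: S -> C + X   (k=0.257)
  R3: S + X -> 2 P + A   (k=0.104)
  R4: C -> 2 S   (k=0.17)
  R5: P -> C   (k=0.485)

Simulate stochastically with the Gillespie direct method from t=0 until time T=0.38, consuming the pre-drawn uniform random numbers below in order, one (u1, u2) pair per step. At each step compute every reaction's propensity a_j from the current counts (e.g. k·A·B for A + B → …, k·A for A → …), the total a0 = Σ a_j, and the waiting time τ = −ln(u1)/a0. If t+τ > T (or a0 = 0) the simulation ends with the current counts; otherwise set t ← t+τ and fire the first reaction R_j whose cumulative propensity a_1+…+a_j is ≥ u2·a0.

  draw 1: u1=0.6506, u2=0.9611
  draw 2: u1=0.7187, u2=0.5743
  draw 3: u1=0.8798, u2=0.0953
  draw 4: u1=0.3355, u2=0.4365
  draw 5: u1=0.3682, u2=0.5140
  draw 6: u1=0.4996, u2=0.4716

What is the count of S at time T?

t=0.000: P=5 S=3 C=5 X=9 A=9
Draw 1: a1=1.500, a2=0.771, a3=2.808, a4=0.850, a5=2.425, a0=8.354; τ=−ln(0.6506)/8.354=0.051 → t=0.051; u2·a0=0.9611·8.354=8.029; a1+…+a4=5.929 < 8.029 ≤ a1+…+a5=8.354 → R5 fires; P=4 S=3 C=6 X=9 A=9
Draw 2: a1=1.440, a2=0.771, a3=2.808, a4=1.020, a5=1.940, a0=7.979; τ=−ln(0.7187)/7.979=0.041 → t=0.093; u2·a0=0.5743·7.979=4.582; a1+a2=2.211 < 4.582 ≤ a1+…+a3=5.019 → R3 fires; P=6 S=2 C=6 X=8 A=10
Draw 3: a1=2.160, a2=0.514, a3=1.664, a4=1.020, a5=2.910, a0=8.268; τ=−ln(0.8798)/8.268=0.015 → t=0.108; u2·a0=0.0953·8.268=0.788 ≤ a1=2.160 → R1 fires; P=7 S=2 C=5 X=8 A=11
Draw 4: a1=2.100, a2=0.514, a3=1.664, a4=0.850, a5=3.395, a0=8.523; τ=−ln(0.3355)/8.523=0.128 → t=0.236; u2·a0=0.4365·8.523=3.720; a1+a2=2.614 < 3.720 ≤ a1+…+a3=4.278 → R3 fires; P=9 S=1 C=5 X=7 A=12
Draw 5: a1=2.700, a2=0.257, a3=0.728, a4=0.850, a5=4.365, a0=8.900; τ=−ln(0.3682)/8.900=0.112 → t=0.349; u2·a0=0.5140·8.900=4.575; a1+…+a4=4.535 < 4.575 ≤ a1+…+a5=8.900 → R5 fires; P=8 S=1 C=6 X=7 A=12
Draw 6: a1=2.880, a2=0.257, a3=0.728, a4=1.020, a5=3.880, a0=8.765; τ=−ln(0.4996)/8.765=0.079 → t=0.428 > T=0.38: stop.
Read off S at T=0.38: 1

S at T = 1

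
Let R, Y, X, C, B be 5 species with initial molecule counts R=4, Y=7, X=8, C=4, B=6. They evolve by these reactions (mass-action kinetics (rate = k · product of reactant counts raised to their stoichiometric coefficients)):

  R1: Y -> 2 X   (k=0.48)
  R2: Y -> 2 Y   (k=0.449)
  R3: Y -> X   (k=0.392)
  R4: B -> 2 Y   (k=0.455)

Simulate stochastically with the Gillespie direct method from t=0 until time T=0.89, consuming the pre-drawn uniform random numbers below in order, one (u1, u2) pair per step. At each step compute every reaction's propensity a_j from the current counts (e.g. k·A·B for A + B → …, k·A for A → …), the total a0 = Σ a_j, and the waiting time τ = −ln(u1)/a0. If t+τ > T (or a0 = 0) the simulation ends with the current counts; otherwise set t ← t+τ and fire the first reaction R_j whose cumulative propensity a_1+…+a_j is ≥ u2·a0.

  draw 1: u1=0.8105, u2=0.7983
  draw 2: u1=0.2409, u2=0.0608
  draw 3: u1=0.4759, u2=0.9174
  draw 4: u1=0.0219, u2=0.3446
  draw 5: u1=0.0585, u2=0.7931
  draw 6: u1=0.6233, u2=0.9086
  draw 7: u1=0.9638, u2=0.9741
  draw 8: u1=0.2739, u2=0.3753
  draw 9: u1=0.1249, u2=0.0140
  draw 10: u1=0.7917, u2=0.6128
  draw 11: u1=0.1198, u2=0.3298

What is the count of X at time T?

X at T = 13

t=0.000: R=4 Y=7 X=8 C=4 B=6
Draw 1: a1=3.360, a2=3.143, a3=2.744, a4=2.730, a0=11.977; τ=−ln(0.8105)/11.977=0.018 → t=0.018; u2·a0=0.7983·11.977=9.561; a1+…+a3=9.247 < 9.561 ≤ a1+…+a4=11.977 → R4 fires; R=4 Y=9 X=8 C=4 B=5
Draw 2: a1=4.320, a2=4.041, a3=3.528, a4=2.275, a0=14.164; τ=−ln(0.2409)/14.164=0.100 → t=0.118; u2·a0=0.0608·14.164=0.861 ≤ a1=4.320 → R1 fires; R=4 Y=8 X=10 C=4 B=5
Draw 3: a1=3.840, a2=3.592, a3=3.136, a4=2.275, a0=12.843; τ=−ln(0.4759)/12.843=0.058 → t=0.176; u2·a0=0.9174·12.843=11.782; a1+…+a3=10.568 < 11.782 ≤ a1+…+a4=12.843 → R4 fires; R=4 Y=10 X=10 C=4 B=4
Draw 4: a1=4.800, a2=4.490, a3=3.920, a4=1.820, a0=15.030; τ=−ln(0.0219)/15.030=0.254 → t=0.430; u2·a0=0.3446·15.030=5.179; a1=4.800 < 5.179 ≤ a1+a2=9.290 → R2 fires; R=4 Y=11 X=10 C=4 B=4
Draw 5: a1=5.280, a2=4.939, a3=4.312, a4=1.820, a0=16.351; τ=−ln(0.0585)/16.351=0.174 → t=0.604; u2·a0=0.7931·16.351=12.968; a1+a2=10.219 < 12.968 ≤ a1+…+a3=14.531 → R3 fires; R=4 Y=10 X=11 C=4 B=4
Draw 6: a1=4.800, a2=4.490, a3=3.920, a4=1.820, a0=15.030; τ=−ln(0.6233)/15.030=0.031 → t=0.635; u2·a0=0.9086·15.030=13.656; a1+…+a3=13.210 < 13.656 ≤ a1+…+a4=15.030 → R4 fires; R=4 Y=12 X=11 C=4 B=3
Draw 7: a1=5.760, a2=5.388, a3=4.704, a4=1.365, a0=17.217; τ=−ln(0.9638)/17.217=0.002 → t=0.637; u2·a0=0.9741·17.217=16.771; a1+…+a3=15.852 < 16.771 ≤ a1+…+a4=17.217 → R4 fires; R=4 Y=14 X=11 C=4 B=2
Draw 8: a1=6.720, a2=6.286, a3=5.488, a4=0.910, a0=19.404; τ=−ln(0.2739)/19.404=0.067 → t=0.704; u2·a0=0.3753·19.404=7.282; a1=6.720 < 7.282 ≤ a1+a2=13.006 → R2 fires; R=4 Y=15 X=11 C=4 B=2
Draw 9: a1=7.200, a2=6.735, a3=5.880, a4=0.910, a0=20.725; τ=−ln(0.1249)/20.725=0.100 → t=0.804; u2·a0=0.0140·20.725=0.290 ≤ a1=7.200 → R1 fires; R=4 Y=14 X=13 C=4 B=2
Draw 10: a1=6.720, a2=6.286, a3=5.488, a4=0.910, a0=19.404; τ=−ln(0.7917)/19.404=0.012 → t=0.816; u2·a0=0.6128·19.404=11.891; a1=6.720 < 11.891 ≤ a1+a2=13.006 → R2 fires; R=4 Y=15 X=13 C=4 B=2
Draw 11: a1=7.200, a2=6.735, a3=5.880, a4=0.910, a0=20.725; τ=−ln(0.1198)/20.725=0.102 → t=0.919 > T=0.89: stop.
Read off X at T=0.89: 13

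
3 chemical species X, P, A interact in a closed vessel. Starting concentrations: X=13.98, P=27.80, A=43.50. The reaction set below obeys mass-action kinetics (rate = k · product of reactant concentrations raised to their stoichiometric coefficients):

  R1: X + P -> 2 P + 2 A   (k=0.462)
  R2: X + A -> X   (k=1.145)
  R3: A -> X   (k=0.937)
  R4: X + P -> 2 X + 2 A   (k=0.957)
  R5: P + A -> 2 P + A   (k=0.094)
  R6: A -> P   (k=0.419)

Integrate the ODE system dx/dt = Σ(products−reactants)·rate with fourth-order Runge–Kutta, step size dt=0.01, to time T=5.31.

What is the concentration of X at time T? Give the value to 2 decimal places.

RK4 with dt=0.01: 531 steps to T=5.31. Trajectory (selected grid times):
t=0.00: X=13.98 P=27.80 A=43.50
t=0.59: X=61.33 P=0.00 A=0.00
t=1.18: X=61.33 P=0.00 A=0.00
t=1.77: X=61.33 P=0.00 A=0.00
t=2.36: X=61.33 P=0.00 A=0.00
t=2.95: X=61.33 P=0.00 A=0.00
t=3.54: X=61.33 P=0.00 A=0.00
t=4.13: X=61.33 P=0.00 A=0.00
t=4.72: X=61.33 P=0.00 A=0.00
t=5.31: X=61.33 P=0.00 A=0.00
Read off X at T=5.31: 61.33

X at T = 61.33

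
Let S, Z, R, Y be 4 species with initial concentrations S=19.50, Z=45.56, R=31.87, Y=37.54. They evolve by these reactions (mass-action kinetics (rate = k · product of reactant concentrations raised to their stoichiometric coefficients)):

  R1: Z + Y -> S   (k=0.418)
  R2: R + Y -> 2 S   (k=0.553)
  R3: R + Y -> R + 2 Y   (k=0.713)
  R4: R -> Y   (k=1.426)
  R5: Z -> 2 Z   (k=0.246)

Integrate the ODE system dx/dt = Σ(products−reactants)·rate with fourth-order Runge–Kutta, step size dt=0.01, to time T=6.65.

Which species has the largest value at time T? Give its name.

RK4 with dt=0.01: 665 steps to T=6.65. Trajectory (selected grid times):
t=0.00: S=19.50 Z=45.56 R=31.87 Y=37.54
t=0.74: S=120.59 Z=2.47 R=0.18 Y=4.49
t=1.48: S=122.55 Z=1.01 R=0.02 Y=2.84
t=2.22: S=123.15 Z=0.56 R=0.00 Y=2.26
t=2.96: S=123.44 Z=0.35 R=0.00 Y=1.97
t=3.69: S=123.60 Z=0.24 R=0.00 Y=1.81
t=4.43: S=123.71 Z=0.16 R=0.00 Y=1.70
t=5.17: S=123.78 Z=0.12 R=0.00 Y=1.63
t=5.91: S=123.83 Z=0.09 R=0.00 Y=1.58
t=6.65: S=123.87 Z=0.06 R=0.00 Y=1.54
At T=6.65: S=123.87 Z=0.06 R=0.00 Y=1.54; the largest is S.

Dominant species at T: S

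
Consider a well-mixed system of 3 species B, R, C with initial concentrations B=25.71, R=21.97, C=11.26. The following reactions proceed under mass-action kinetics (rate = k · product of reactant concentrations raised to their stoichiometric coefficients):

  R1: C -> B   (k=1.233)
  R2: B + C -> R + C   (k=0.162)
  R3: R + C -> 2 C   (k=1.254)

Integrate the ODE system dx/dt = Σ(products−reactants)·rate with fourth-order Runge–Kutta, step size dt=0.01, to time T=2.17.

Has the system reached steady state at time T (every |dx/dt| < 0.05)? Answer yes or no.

Steady state at T: yes

RK4 with dt=0.01: 217 steps to T=2.17. Trajectory (selected grid times):
t=0.00: B=25.71 R=21.97 C=11.26
t=0.24: B=12.29 R=1.68 C=44.97
t=0.48: B=8.34 R=1.09 C=49.51
t=0.72: B=7.72 R=1.00 C=50.23
t=0.96: B=7.63 R=0.99 C=50.33
t=1.21: B=7.61 R=0.98 C=50.34
t=1.45: B=7.61 R=0.98 C=50.35
t=1.69: B=7.61 R=0.98 C=50.35
t=1.93: B=7.61 R=0.98 C=50.35
t=2.17: B=7.61 R=0.98 C=50.35
Rates at T: R1=62.0762, R2=62.0762, R3=62.0762
dx/dt at T (Σ net stoichiometry × rate): B=-0.0000, R=-0.0000, C=+0.0000
Largest |dx/dt| is |+0.0000| (C) < 0.05 → steady.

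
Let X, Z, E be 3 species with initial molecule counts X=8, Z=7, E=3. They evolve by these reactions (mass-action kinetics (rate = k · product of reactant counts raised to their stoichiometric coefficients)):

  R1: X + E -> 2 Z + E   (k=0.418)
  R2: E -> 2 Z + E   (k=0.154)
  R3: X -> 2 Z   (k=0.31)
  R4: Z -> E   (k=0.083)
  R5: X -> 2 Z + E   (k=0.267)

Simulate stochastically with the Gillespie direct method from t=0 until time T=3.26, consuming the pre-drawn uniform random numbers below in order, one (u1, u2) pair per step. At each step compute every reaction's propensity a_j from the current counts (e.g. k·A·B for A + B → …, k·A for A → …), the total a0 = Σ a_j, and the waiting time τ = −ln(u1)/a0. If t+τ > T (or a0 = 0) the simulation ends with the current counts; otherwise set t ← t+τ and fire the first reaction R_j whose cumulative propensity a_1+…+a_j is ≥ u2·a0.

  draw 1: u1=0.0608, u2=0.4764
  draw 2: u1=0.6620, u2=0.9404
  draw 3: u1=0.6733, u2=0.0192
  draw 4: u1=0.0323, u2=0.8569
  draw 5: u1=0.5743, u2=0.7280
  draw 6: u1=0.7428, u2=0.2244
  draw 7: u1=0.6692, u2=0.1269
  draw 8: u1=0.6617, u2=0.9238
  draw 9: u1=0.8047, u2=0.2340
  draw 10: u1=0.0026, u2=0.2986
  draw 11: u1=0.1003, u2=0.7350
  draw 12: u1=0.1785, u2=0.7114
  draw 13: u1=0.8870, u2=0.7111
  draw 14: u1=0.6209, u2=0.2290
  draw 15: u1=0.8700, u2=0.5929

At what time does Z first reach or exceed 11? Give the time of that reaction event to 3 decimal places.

Threshold first reached at t = 0.208

t=0.000: X=8 Z=7 E=3
Draw 1: a1=10.032, a2=0.462, a3=2.480, a4=0.581, a5=2.136, a0=15.691; τ=−ln(0.0608)/15.691=0.178 → t=0.178; u2·a0=0.4764·15.691=7.475 ≤ a1=10.032 → R1 fires; X=7 Z=9 E=3
Draw 2: a1=8.778, a2=0.462, a3=2.170, a4=0.747, a5=1.869, a0=14.026; τ=−ln(0.6620)/14.026=0.029 → t=0.208; u2·a0=0.9404·14.026=13.190; a1+…+a4=12.157 < 13.190 ≤ a1+…+a5=14.026 → R5 fires; X=6 Z=11 E=4
Draw 3: a1=10.032, a2=0.616, a3=1.860, a4=0.913, a5=1.602, a0=15.023; τ=−ln(0.6733)/15.023=0.026 → t=0.234; u2·a0=0.0192·15.023=0.288 ≤ a1=10.032 → R1 fires; X=5 Z=13 E=4
Draw 4: a1=8.360, a2=0.616, a3=1.550, a4=1.079, a5=1.335, a0=12.940; τ=−ln(0.0323)/12.940=0.265 → t=0.499; u2·a0=0.8569·12.940=11.088; a1+…+a3=10.526 < 11.088 ≤ a1+…+a4=11.605 → R4 fires; X=5 Z=12 E=5
Draw 5: a1=10.450, a2=0.770, a3=1.550, a4=0.996, a5=1.335, a0=15.101; τ=−ln(0.5743)/15.101=0.037 → t=0.536; u2·a0=0.7280·15.101=10.994; a1=10.450 < 10.994 ≤ a1+a2=11.220 → R2 fires; X=5 Z=14 E=5
Draw 6: a1=10.450, a2=0.770, a3=1.550, a4=1.162, a5=1.335, a0=15.267; τ=−ln(0.7428)/15.267=0.019 → t=0.556; u2·a0=0.2244·15.267=3.426 ≤ a1=10.450 → R1 fires; X=4 Z=16 E=5
Draw 7: a1=8.360, a2=0.770, a3=1.240, a4=1.328, a5=1.068, a0=12.766; τ=−ln(0.6692)/12.766=0.031 → t=0.587; u2·a0=0.1269·12.766=1.620 ≤ a1=8.360 → R1 fires; X=3 Z=18 E=5
Draw 8: a1=6.270, a2=0.770, a3=0.930, a4=1.494, a5=0.801, a0=10.265; τ=−ln(0.6617)/10.265=0.040 → t=0.627; u2·a0=0.9238·10.265=9.483; a1+…+a4=9.464 < 9.483 ≤ a1+…+a5=10.265 → R5 fires; X=2 Z=20 E=6
Draw 9: a1=5.016, a2=0.924, a3=0.620, a4=1.660, a5=0.534, a0=8.754; τ=−ln(0.8047)/8.754=0.025 → t=0.652; u2·a0=0.2340·8.754=2.048 ≤ a1=5.016 → R1 fires; X=1 Z=22 E=6
Draw 10: a1=2.508, a2=0.924, a3=0.310, a4=1.826, a5=0.267, a0=5.835; τ=−ln(0.0026)/5.835=1.020 → t=1.672; u2·a0=0.2986·5.835=1.742 ≤ a1=2.508 → R1 fires; X=0 Z=24 E=6
Draw 11: a1=0.000, a2=0.924, a3=0.000, a4=1.992, a5=0.000, a0=2.916; τ=−ln(0.1003)/2.916=0.789 → t=2.461; u2·a0=0.7350·2.916=2.143; a1+…+a3=0.924 < 2.143 ≤ a1+…+a4=2.916 → R4 fires; X=0 Z=23 E=7
Draw 12: a1=0.000, a2=1.078, a3=0.000, a4=1.909, a5=0.000, a0=2.987; τ=−ln(0.1785)/2.987=0.577 → t=3.038; u2·a0=0.7114·2.987=2.125; a1+…+a3=1.078 < 2.125 ≤ a1+…+a4=2.987 → R4 fires; X=0 Z=22 E=8
Draw 13: a1=0.000, a2=1.232, a3=0.000, a4=1.826, a5=0.000, a0=3.058; τ=−ln(0.8870)/3.058=0.039 → t=3.077; u2·a0=0.7111·3.058=2.175; a1+…+a3=1.232 < 2.175 ≤ a1+…+a4=3.058 → R4 fires; X=0 Z=21 E=9
Draw 14: a1=0.000, a2=1.386, a3=0.000, a4=1.743, a5=0.000, a0=3.129; τ=−ln(0.6209)/3.129=0.152 → t=3.229; u2·a0=0.2290·3.129=0.717; a1=0.000 < 0.717 ≤ a1+a2=1.386 → R2 fires; X=0 Z=23 E=9
Draw 15: a1=0.000, a2=1.386, a3=0.000, a4=1.909, a5=0.000, a0=3.295; τ=−ln(0.8700)/3.295=0.042 → t=3.272 > T=3.26: stop.
Z first becomes ≥ 11 when it reaches 11 at the event at t=0.208.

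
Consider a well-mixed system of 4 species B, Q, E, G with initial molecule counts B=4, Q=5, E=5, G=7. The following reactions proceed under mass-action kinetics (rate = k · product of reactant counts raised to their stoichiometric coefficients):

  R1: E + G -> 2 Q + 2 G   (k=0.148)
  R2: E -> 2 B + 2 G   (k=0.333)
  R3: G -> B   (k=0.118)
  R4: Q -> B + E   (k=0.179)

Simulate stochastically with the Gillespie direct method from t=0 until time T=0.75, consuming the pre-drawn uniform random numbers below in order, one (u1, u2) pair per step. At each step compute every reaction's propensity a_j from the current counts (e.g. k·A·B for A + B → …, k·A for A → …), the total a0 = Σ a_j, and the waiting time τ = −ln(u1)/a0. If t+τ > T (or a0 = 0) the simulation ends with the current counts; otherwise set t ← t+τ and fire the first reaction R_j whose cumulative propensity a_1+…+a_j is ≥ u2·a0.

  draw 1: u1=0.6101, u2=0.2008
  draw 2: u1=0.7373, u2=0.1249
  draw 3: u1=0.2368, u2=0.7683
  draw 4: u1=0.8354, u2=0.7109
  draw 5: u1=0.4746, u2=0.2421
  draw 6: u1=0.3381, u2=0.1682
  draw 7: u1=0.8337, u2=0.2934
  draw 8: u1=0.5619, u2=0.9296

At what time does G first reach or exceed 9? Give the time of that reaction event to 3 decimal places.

Threshold first reached at t = 0.095

t=0.000: B=4 Q=5 E=5 G=7
Draw 1: a1=5.180, a2=1.665, a3=0.826, a4=0.895, a0=8.566; τ=−ln(0.6101)/8.566=0.058 → t=0.058; u2·a0=0.2008·8.566=1.720 ≤ a1=5.180 → R1 fires; B=4 Q=7 E=4 G=8
Draw 2: a1=4.736, a2=1.332, a3=0.944, a4=1.253, a0=8.265; τ=−ln(0.7373)/8.265=0.037 → t=0.095; u2·a0=0.1249·8.265=1.032 ≤ a1=4.736 → R1 fires; B=4 Q=9 E=3 G=9
Draw 3: a1=3.996, a2=0.999, a3=1.062, a4=1.611, a0=7.668; τ=−ln(0.2368)/7.668=0.188 → t=0.282; u2·a0=0.7683·7.668=5.891; a1+a2=4.995 < 5.891 ≤ a1+…+a3=6.057 → R3 fires; B=5 Q=9 E=3 G=8
Draw 4: a1=3.552, a2=0.999, a3=0.944, a4=1.611, a0=7.106; τ=−ln(0.8354)/7.106=0.025 → t=0.308; u2·a0=0.7109·7.106=5.052; a1+a2=4.551 < 5.052 ≤ a1+…+a3=5.495 → R3 fires; B=6 Q=9 E=3 G=7
Draw 5: a1=3.108, a2=0.999, a3=0.826, a4=1.611, a0=6.544; τ=−ln(0.4746)/6.544=0.114 → t=0.422; u2·a0=0.2421·6.544=1.584 ≤ a1=3.108 → R1 fires; B=6 Q=11 E=2 G=8
Draw 6: a1=2.368, a2=0.666, a3=0.944, a4=1.969, a0=5.947; τ=−ln(0.3381)/5.947=0.182 → t=0.604; u2·a0=0.1682·5.947=1.000 ≤ a1=2.368 → R1 fires; B=6 Q=13 E=1 G=9
Draw 7: a1=1.332, a2=0.333, a3=1.062, a4=2.327, a0=5.054; τ=−ln(0.8337)/5.054=0.036 → t=0.640; u2·a0=0.2934·5.054=1.483; a1=1.332 < 1.483 ≤ a1+a2=1.665 → R2 fires; B=8 Q=13 E=0 G=11
Draw 8: a1=0.000, a2=0.000, a3=1.298, a4=2.327, a0=3.625; τ=−ln(0.5619)/3.625=0.159 → t=0.799 > T=0.75: stop.
G first becomes ≥ 9 when it reaches 9 at the event at t=0.095.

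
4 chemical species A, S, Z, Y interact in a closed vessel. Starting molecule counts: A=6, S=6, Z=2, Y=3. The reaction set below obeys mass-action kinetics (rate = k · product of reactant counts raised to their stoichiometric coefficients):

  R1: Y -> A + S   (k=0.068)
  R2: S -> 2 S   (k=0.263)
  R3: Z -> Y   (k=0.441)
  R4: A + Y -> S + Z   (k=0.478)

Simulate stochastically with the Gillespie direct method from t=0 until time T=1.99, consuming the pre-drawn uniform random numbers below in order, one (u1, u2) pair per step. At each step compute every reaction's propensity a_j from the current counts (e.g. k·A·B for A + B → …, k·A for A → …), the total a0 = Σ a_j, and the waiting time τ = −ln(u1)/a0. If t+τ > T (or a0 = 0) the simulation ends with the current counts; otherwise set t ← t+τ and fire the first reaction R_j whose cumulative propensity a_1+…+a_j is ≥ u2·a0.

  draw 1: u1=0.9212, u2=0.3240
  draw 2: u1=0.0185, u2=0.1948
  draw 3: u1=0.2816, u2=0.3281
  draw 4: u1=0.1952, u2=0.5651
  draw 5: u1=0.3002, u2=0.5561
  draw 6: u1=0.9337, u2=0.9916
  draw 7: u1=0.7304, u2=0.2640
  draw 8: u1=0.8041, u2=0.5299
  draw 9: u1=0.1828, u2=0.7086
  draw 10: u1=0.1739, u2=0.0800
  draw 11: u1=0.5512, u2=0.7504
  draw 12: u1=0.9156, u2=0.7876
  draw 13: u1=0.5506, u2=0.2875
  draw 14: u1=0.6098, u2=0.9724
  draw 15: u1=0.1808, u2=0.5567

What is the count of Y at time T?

t=0.000: A=6 S=6 Z=2 Y=3
Draw 1: a1=0.204, a2=1.578, a3=0.882, a4=8.604, a0=11.268; τ=−ln(0.9212)/11.268=0.007 → t=0.007; u2·a0=0.3240·11.268=3.651; a1+…+a3=2.664 < 3.651 ≤ a1+…+a4=11.268 → R4 fires; A=5 S=7 Z=3 Y=2
Draw 2: a1=0.136, a2=1.841, a3=1.323, a4=4.780, a0=8.080; τ=−ln(0.0185)/8.080=0.494 → t=0.501; u2·a0=0.1948·8.080=1.574; a1=0.136 < 1.574 ≤ a1+a2=1.977 → R2 fires; A=5 S=8 Z=3 Y=2
Draw 3: a1=0.136, a2=2.104, a3=1.323, a4=4.780, a0=8.343; τ=−ln(0.2816)/8.343=0.152 → t=0.653; u2·a0=0.3281·8.343=2.737; a1+a2=2.240 < 2.737 ≤ a1+…+a3=3.563 → R3 fires; A=5 S=8 Z=2 Y=3
Draw 4: a1=0.204, a2=2.104, a3=0.882, a4=7.170, a0=10.360; τ=−ln(0.1952)/10.360=0.158 → t=0.811; u2·a0=0.5651·10.360=5.854; a1+…+a3=3.190 < 5.854 ≤ a1+…+a4=10.360 → R4 fires; A=4 S=9 Z=3 Y=2
Draw 5: a1=0.136, a2=2.367, a3=1.323, a4=3.824, a0=7.650; τ=−ln(0.3002)/7.650=0.157 → t=0.968; u2·a0=0.5561·7.650=4.254; a1+…+a3=3.826 < 4.254 ≤ a1+…+a4=7.650 → R4 fires; A=3 S=10 Z=4 Y=1
Draw 6: a1=0.068, a2=2.630, a3=1.764, a4=1.434, a0=5.896; τ=−ln(0.9337)/5.896=0.012 → t=0.980; u2·a0=0.9916·5.896=5.846; a1+…+a3=4.462 < 5.846 ≤ a1+…+a4=5.896 → R4 fires; A=2 S=11 Z=5 Y=0
Draw 7: a1=0.000, a2=2.893, a3=2.205, a4=0.000, a0=5.098; τ=−ln(0.7304)/5.098=0.062 → t=1.041; u2·a0=0.2640·5.098=1.346; a1=0.000 < 1.346 ≤ a1+a2=2.893 → R2 fires; A=2 S=12 Z=5 Y=0
Draw 8: a1=0.000, a2=3.156, a3=2.205, a4=0.000, a0=5.361; τ=−ln(0.8041)/5.361=0.041 → t=1.082; u2·a0=0.5299·5.361=2.841; a1=0.000 < 2.841 ≤ a1+a2=3.156 → R2 fires; A=2 S=13 Z=5 Y=0
Draw 9: a1=0.000, a2=3.419, a3=2.205, a4=0.000, a0=5.624; τ=−ln(0.1828)/5.624=0.302 → t=1.384; u2·a0=0.7086·5.624=3.985; a1+a2=3.419 < 3.985 ≤ a1+…+a3=5.624 → R3 fires; A=2 S=13 Z=4 Y=1
Draw 10: a1=0.068, a2=3.419, a3=1.764, a4=0.956, a0=6.207; τ=−ln(0.1739)/6.207=0.282 → t=1.666; u2·a0=0.0800·6.207=0.497; a1=0.068 < 0.497 ≤ a1+a2=3.487 → R2 fires; A=2 S=14 Z=4 Y=1
Draw 11: a1=0.068, a2=3.682, a3=1.764, a4=0.956, a0=6.470; τ=−ln(0.5512)/6.470=0.092 → t=1.758; u2·a0=0.7504·6.470=4.855; a1+a2=3.750 < 4.855 ≤ a1+…+a3=5.514 → R3 fires; A=2 S=14 Z=3 Y=2
Draw 12: a1=0.136, a2=3.682, a3=1.323, a4=1.912, a0=7.053; τ=−ln(0.9156)/7.053=0.013 → t=1.770; u2·a0=0.7876·7.053=5.555; a1+…+a3=5.141 < 5.555 ≤ a1+…+a4=7.053 → R4 fires; A=1 S=15 Z=4 Y=1
Draw 13: a1=0.068, a2=3.945, a3=1.764, a4=0.478, a0=6.255; τ=−ln(0.5506)/6.255=0.095 → t=1.866; u2·a0=0.2875·6.255=1.798; a1=0.068 < 1.798 ≤ a1+a2=4.013 → R2 fires; A=1 S=16 Z=4 Y=1
Draw 14: a1=0.068, a2=4.208, a3=1.764, a4=0.478, a0=6.518; τ=−ln(0.6098)/6.518=0.076 → t=1.942; u2·a0=0.9724·6.518=6.338; a1+…+a3=6.040 < 6.338 ≤ a1+…+a4=6.518 → R4 fires; A=0 S=17 Z=5 Y=0
Draw 15: a1=0.000, a2=4.471, a3=2.205, a4=0.000, a0=6.676; τ=−ln(0.1808)/6.676=0.256 → t=2.198 > T=1.99: stop.
Read off Y at T=1.99: 0

Y at T = 0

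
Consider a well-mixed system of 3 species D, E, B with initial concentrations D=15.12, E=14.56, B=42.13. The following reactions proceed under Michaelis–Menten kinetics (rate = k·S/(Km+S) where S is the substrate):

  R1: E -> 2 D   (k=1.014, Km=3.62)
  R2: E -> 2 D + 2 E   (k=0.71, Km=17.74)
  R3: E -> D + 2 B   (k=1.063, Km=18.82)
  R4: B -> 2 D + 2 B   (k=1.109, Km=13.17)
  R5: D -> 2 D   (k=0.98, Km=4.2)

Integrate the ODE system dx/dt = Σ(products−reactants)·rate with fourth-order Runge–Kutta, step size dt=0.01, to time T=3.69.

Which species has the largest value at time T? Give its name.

RK4 with dt=0.01: 369 steps to T=3.69. Trajectory (selected grid times):
t=0.00: D=15.12 E=14.56 B=42.13
t=0.41: D=17.25 E=14.17 B=42.85
t=0.82: D=19.37 E=13.78 B=43.57
t=1.23: D=21.50 E=13.40 B=44.29
t=1.64: D=23.62 E=13.02 B=45.00
t=2.05: D=25.74 E=12.64 B=45.71
t=2.46: D=27.85 E=12.26 B=46.41
t=2.87: D=29.96 E=11.89 B=47.10
t=3.28: D=32.05 E=11.52 B=47.79
t=3.69: D=34.15 E=11.15 B=48.48
At T=3.69: D=34.15 E=11.15 B=48.48; the largest is B.

Dominant species at T: B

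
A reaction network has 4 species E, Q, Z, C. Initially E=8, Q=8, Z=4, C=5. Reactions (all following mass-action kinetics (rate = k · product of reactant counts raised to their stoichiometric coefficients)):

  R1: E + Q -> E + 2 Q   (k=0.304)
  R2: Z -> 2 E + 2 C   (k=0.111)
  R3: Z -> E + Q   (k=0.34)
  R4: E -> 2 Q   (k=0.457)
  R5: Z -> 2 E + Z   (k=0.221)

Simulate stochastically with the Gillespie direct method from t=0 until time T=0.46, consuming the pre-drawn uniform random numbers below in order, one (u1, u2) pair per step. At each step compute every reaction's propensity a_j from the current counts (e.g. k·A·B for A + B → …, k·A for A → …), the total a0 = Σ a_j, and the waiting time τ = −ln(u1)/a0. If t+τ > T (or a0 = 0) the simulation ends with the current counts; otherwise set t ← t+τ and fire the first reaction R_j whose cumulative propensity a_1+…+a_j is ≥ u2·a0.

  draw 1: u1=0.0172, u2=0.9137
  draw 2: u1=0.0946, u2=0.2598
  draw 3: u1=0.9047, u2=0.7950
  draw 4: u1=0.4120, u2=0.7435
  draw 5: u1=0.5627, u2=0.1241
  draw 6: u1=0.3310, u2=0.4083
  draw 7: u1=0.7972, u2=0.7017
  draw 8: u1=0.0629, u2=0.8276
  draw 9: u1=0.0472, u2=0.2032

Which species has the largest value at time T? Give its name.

Dominant species at T: Q

t=0.000: E=8 Q=8 Z=4 C=5
Draw 1: a1=19.456, a2=0.444, a3=1.360, a4=3.656, a5=0.884, a0=25.800; τ=−ln(0.0172)/25.800=0.157 → t=0.157; u2·a0=0.9137·25.800=23.573; a1+…+a3=21.260 < 23.573 ≤ a1+…+a4=24.916 → R4 fires; E=7 Q=10 Z=4 C=5
Draw 2: a1=21.280, a2=0.444, a3=1.360, a4=3.199, a5=0.884, a0=27.167; τ=−ln(0.0946)/27.167=0.087 → t=0.244; u2·a0=0.2598·27.167=7.058 ≤ a1=21.280 → R1 fires; E=7 Q=11 Z=4 C=5
Draw 3: a1=23.408, a2=0.444, a3=1.360, a4=3.199, a5=0.884, a0=29.295; τ=−ln(0.9047)/29.295=0.003 → t=0.248; u2·a0=0.7950·29.295=23.290 ≤ a1=23.408 → R1 fires; E=7 Q=12 Z=4 C=5
Draw 4: a1=25.536, a2=0.444, a3=1.360, a4=3.199, a5=0.884, a0=31.423; τ=−ln(0.4120)/31.423=0.028 → t=0.276; u2·a0=0.7435·31.423=23.363 ≤ a1=25.536 → R1 fires; E=7 Q=13 Z=4 C=5
Draw 5: a1=27.664, a2=0.444, a3=1.360, a4=3.199, a5=0.884, a0=33.551; τ=−ln(0.5627)/33.551=0.017 → t=0.293; u2·a0=0.1241·33.551=4.164 ≤ a1=27.664 → R1 fires; E=7 Q=14 Z=4 C=5
Draw 6: a1=29.792, a2=0.444, a3=1.360, a4=3.199, a5=0.884, a0=35.679; τ=−ln(0.3310)/35.679=0.031 → t=0.324; u2·a0=0.4083·35.679=14.568 ≤ a1=29.792 → R1 fires; E=7 Q=15 Z=4 C=5
Draw 7: a1=31.920, a2=0.444, a3=1.360, a4=3.199, a5=0.884, a0=37.807; τ=−ln(0.7972)/37.807=0.006 → t=0.330; u2·a0=0.7017·37.807=26.529 ≤ a1=31.920 → R1 fires; E=7 Q=16 Z=4 C=5
Draw 8: a1=34.048, a2=0.444, a3=1.360, a4=3.199, a5=0.884, a0=39.935; τ=−ln(0.0629)/39.935=0.069 → t=0.399; u2·a0=0.8276·39.935=33.050 ≤ a1=34.048 → R1 fires; E=7 Q=17 Z=4 C=5
Draw 9: a1=36.176, a2=0.444, a3=1.360, a4=3.199, a5=0.884, a0=42.063; τ=−ln(0.0472)/42.063=0.073 → t=0.472 > T=0.46: stop.
At T=0.46: E=7 Q=17 Z=4 C=5; the largest is Q.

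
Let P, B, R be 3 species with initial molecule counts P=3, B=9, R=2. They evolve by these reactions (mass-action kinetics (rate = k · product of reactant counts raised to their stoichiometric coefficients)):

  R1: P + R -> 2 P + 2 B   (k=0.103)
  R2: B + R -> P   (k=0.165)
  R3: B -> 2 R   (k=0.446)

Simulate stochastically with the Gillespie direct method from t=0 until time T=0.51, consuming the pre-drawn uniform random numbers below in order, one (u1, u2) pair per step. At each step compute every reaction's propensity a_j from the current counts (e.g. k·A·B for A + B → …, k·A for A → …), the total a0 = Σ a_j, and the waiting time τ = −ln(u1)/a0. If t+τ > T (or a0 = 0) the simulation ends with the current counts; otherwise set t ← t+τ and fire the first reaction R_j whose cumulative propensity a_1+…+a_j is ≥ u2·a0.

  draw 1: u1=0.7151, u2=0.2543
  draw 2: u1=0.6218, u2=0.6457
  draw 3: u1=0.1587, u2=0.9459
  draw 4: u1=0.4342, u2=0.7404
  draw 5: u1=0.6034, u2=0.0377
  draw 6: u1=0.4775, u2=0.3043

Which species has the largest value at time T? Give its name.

Dominant species at T: B

t=0.000: P=3 B=9 R=2
Draw 1: a1=0.618, a2=2.970, a3=4.014, a0=7.602; τ=−ln(0.7151)/7.602=0.044 → t=0.044; u2·a0=0.2543·7.602=1.933; a1=0.618 < 1.933 ≤ a1+a2=3.588 → R2 fires; P=4 B=8 R=1
Draw 2: a1=0.412, a2=1.320, a3=3.568, a0=5.300; τ=−ln(0.6218)/5.300=0.090 → t=0.134; u2·a0=0.6457·5.300=3.422; a1+a2=1.732 < 3.422 ≤ a1+…+a3=5.300 → R3 fires; P=4 B=7 R=3
Draw 3: a1=1.236, a2=3.465, a3=3.122, a0=7.823; τ=−ln(0.1587)/7.823=0.235 → t=0.369; u2·a0=0.9459·7.823=7.400; a1+a2=4.701 < 7.400 ≤ a1+…+a3=7.823 → R3 fires; P=4 B=6 R=5
Draw 4: a1=2.060, a2=4.950, a3=2.676, a0=9.686; τ=−ln(0.4342)/9.686=0.086 → t=0.455; u2·a0=0.7404·9.686=7.172; a1+a2=7.010 < 7.172 ≤ a1+…+a3=9.686 → R3 fires; P=4 B=5 R=7
Draw 5: a1=2.884, a2=5.775, a3=2.230, a0=10.889; τ=−ln(0.6034)/10.889=0.046 → t=0.502; u2·a0=0.0377·10.889=0.411 ≤ a1=2.884 → R1 fires; P=5 B=7 R=6
Draw 6: a1=3.090, a2=6.930, a3=3.122, a0=13.142; τ=−ln(0.4775)/13.142=0.056 → t=0.558 > T=0.51: stop.
At T=0.51: P=5 B=7 R=6; the largest is B.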